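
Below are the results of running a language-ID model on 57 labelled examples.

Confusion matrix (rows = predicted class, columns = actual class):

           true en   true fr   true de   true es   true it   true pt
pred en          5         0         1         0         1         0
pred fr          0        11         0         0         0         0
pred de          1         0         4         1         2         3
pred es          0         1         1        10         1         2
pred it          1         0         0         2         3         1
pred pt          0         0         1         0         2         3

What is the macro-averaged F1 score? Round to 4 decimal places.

0.6008

Per-class F1 score (2·TP/(2·TP+FP+FN)):
  en: TP=5, FP=0+1+0+1+0=2, FN=0+1+0+1+0=2 → 10/14 = 0.71429
  fr: TP=11, FP=0+0+0+0+0=0, FN=0+0+1+0+0=1 → 22/23 = 0.95652
  de: TP=4, FP=1+0+1+2+3=7, FN=1+0+1+0+1=3 → 8/18 = 0.44444
  es: TP=10, FP=0+1+1+1+2=5, FN=0+0+1+2+0=3 → 20/28 = 0.71429
  it: TP=3, FP=1+0+0+2+1=4, FN=1+0+2+1+2=6 → 6/16 = 0.37500
  pt: TP=3, FP=0+0+1+0+2=3, FN=0+0+3+2+1=6 → 6/15 = 0.40000
Macro-F1 score = mean = (0.71429 + 0.95652 + 0.44444 + 0.71429 + 0.37500 + 0.40000) / 6 = 0.6008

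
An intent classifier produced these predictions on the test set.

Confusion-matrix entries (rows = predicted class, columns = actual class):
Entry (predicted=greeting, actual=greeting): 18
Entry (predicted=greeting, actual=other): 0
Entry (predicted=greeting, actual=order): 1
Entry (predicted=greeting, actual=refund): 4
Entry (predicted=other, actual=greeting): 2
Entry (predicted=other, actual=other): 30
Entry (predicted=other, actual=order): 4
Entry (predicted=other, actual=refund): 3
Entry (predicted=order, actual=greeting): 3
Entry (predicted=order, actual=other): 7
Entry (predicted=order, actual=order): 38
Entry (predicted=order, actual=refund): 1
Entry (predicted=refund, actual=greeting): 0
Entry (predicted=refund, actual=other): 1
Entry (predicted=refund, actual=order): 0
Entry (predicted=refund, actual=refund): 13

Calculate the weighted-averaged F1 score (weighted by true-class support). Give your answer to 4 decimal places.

0.7899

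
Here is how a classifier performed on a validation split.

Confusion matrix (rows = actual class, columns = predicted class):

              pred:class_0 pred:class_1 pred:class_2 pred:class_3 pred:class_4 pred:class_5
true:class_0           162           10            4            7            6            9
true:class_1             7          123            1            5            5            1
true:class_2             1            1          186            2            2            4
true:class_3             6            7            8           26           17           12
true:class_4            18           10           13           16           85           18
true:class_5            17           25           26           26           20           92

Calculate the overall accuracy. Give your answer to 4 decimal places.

0.6892

Accuracy = trace / total = (162+123+186+26+85+92=674) / 978 = 674/978 = 0.6892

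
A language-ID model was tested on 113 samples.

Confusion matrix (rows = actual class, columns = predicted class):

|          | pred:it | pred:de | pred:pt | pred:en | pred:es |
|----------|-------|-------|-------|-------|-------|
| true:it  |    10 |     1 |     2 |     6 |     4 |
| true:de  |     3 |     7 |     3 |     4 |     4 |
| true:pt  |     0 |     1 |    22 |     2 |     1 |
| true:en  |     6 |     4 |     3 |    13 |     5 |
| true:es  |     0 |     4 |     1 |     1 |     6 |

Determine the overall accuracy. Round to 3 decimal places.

Accuracy = trace / total = (10+7+22+13+6=58) / 113 = 58/113 = 0.513

0.513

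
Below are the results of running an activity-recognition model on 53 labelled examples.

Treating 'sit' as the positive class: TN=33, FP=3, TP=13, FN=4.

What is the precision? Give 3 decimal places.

0.813

Precision = TP/(TP+FP) = 13/(13+3) = 13/16 = 0.813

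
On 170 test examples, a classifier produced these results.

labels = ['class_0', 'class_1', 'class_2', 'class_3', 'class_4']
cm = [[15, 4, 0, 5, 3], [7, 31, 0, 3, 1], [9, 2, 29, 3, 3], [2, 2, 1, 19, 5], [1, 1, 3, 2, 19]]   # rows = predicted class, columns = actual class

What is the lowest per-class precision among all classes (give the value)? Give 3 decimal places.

0.556

Per-class precision (TP/(TP+FP)):
  class_0: TP=15, FP=4+0+5+3=12 → 15/27 = 0.5556
  class_1: TP=31, FP=7+0+3+1=11 → 31/42 = 0.7381
  class_2: TP=29, FP=9+2+3+3=17 → 29/46 = 0.6304
  class_3: TP=19, FP=2+2+1+5=10 → 19/29 = 0.6552
  class_4: TP=19, FP=1+1+3+2=7 → 19/26 = 0.7308
Lowest is class 'class_0' with precision = 0.556.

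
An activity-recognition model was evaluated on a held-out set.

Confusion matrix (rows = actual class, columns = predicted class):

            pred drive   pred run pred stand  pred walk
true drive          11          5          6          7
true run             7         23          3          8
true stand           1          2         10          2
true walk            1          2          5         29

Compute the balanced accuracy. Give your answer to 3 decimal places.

Balanced accuracy = mean of per-class recall.
  drive: recall = 11/29 = 0.3793
  run: recall = 23/41 = 0.5610
  stand: recall = 10/15 = 0.6667
  walk: recall = 29/37 = 0.7838
Mean = (0.3793 + 0.5610 + 0.6667 + 0.7838) / 4 = 0.598

0.598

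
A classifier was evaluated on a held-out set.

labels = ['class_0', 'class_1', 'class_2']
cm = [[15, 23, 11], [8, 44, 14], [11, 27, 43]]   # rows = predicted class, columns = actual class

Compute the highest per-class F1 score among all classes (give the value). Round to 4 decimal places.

0.5772

Per-class F1 score (2·TP/(2·TP+FP+FN)):
  class_0: TP=15, FP=23+11=34, FN=8+11=19 → 30/83 = 0.36145
  class_1: TP=44, FP=8+14=22, FN=23+27=50 → 88/160 = 0.55000
  class_2: TP=43, FP=11+27=38, FN=11+14=25 → 86/149 = 0.57718
Highest is class 'class_2' with F1 score = 0.5772.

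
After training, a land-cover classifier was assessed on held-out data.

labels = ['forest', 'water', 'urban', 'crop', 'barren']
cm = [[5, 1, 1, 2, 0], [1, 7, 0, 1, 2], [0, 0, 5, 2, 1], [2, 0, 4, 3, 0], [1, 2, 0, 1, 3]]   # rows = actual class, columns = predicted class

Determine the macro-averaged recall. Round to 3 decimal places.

Per-class recall (TP/(TP+FN)):
  forest: TP=5, FN=1+1+2+0=4 → 5/9 = 0.5556
  water: TP=7, FN=1+0+1+2=4 → 7/11 = 0.6364
  urban: TP=5, FN=0+0+2+1=3 → 5/8 = 0.6250
  crop: TP=3, FN=2+0+4+0=6 → 3/9 = 0.3333
  barren: TP=3, FN=1+2+0+1=4 → 3/7 = 0.4286
Macro-recall = mean = (0.5556 + 0.6364 + 0.6250 + 0.3333 + 0.4286) / 5 = 0.516

0.516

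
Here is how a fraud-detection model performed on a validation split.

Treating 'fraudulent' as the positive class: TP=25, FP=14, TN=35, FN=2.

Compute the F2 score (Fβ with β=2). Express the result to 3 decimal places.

Fβ = (1+β²)·TP / ((1+β²)·TP + β²·FN + FP), with β²=4
= 5·25 / (5·25 + 4·2 + 14) = 0.850

0.850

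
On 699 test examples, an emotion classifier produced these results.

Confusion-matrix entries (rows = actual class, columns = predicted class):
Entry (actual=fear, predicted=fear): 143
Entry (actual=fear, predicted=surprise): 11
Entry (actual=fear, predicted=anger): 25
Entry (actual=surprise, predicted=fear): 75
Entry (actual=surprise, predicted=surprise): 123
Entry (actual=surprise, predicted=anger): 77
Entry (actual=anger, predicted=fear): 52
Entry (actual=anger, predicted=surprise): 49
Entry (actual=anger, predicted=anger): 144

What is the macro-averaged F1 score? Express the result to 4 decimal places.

0.5869

Per-class F1 score (2·TP/(2·TP+FP+FN)):
  fear: TP=143, FP=75+52=127, FN=11+25=36 → 286/449 = 0.63697
  surprise: TP=123, FP=11+49=60, FN=75+77=152 → 246/458 = 0.53712
  anger: TP=144, FP=25+77=102, FN=52+49=101 → 288/491 = 0.58656
Macro-F1 score = mean = (0.63697 + 0.53712 + 0.58656) / 3 = 0.5869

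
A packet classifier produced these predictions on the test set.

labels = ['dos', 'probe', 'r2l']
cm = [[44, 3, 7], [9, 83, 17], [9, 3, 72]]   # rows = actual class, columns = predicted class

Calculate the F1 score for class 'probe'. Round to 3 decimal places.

0.838

Take TP from the diagonal, FP from the rest of the 'probe' prediction marginal, FN from the rest of the 'probe' actual marginal.
F1 score = 2·TP/(2·TP+FP+FN).
probe: TP=83, FP=3+3=6, FN=9+17=26 → 166/198 = 0.8384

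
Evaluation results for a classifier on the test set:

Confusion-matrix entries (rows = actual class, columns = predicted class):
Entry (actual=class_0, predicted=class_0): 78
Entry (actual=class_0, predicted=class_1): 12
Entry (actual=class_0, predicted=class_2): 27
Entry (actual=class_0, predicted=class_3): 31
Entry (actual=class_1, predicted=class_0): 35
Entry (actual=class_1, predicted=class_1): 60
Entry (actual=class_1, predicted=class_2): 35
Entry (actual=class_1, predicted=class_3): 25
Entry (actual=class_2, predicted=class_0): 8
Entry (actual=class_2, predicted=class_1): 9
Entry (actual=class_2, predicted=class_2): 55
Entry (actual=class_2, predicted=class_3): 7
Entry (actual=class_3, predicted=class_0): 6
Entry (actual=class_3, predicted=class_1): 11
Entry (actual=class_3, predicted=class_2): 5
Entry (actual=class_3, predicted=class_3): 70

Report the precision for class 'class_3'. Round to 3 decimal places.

0.526

Take TP from the diagonal, FP from the rest of the 'class_3' prediction marginal, FN from the rest of the 'class_3' actual marginal.
precision = TP/(TP+FP).
class_3: TP=70, FP=31+25+7=63 → 70/133 = 0.5263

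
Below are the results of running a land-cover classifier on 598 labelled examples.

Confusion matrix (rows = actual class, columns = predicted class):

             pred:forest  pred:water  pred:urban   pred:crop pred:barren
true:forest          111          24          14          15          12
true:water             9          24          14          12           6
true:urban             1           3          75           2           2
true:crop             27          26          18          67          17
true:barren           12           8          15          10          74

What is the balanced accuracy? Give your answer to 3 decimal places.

Balanced accuracy = mean of per-class recall.
  forest: recall = 111/176 = 0.6307
  water: recall = 24/65 = 0.3692
  urban: recall = 75/83 = 0.9036
  crop: recall = 67/155 = 0.4323
  barren: recall = 74/119 = 0.6218
Mean = (0.6307 + 0.3692 + 0.9036 + 0.4323 + 0.6218) / 5 = 0.592

0.592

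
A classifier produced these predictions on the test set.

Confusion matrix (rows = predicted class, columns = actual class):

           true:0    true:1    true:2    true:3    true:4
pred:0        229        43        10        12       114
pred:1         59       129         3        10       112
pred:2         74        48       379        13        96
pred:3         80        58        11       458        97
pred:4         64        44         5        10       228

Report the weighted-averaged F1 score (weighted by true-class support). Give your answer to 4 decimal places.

Per-class F1 score (2·TP/(2·TP+FP+FN)):
  0: TP=229, FP=43+10+12+114=179, FN=59+74+80+64=277 → 458/914 = 0.50109
  1: TP=129, FP=59+3+10+112=184, FN=43+48+58+44=193 → 258/635 = 0.40630
  2: TP=379, FP=74+48+13+96=231, FN=10+3+11+5=29 → 758/1018 = 0.74460
  3: TP=458, FP=80+58+11+97=246, FN=12+10+13+10=45 → 916/1207 = 0.75891
  4: TP=228, FP=64+44+5+10=123, FN=114+112+96+97=419 → 456/998 = 0.45691
Weighted-F1 score = Σ (supportᵢ/N)·F1 scoreᵢ with N=2386: (506/2386)·0.50109 + (322/2386)·0.40630 + (408/2386)·0.74460 + (503/2386)·0.75891 + (647/2386)·0.45691 = 0.5723

0.5723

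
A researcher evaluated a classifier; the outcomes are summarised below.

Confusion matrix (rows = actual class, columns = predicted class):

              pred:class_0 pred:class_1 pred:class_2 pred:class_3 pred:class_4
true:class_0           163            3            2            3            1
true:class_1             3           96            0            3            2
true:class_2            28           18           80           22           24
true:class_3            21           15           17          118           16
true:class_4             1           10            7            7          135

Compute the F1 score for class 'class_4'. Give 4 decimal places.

Take TP from the diagonal, FP from the rest of the 'class_4' prediction marginal, FN from the rest of the 'class_4' actual marginal.
F1 score = 2·TP/(2·TP+FP+FN).
class_4: TP=135, FP=1+2+24+16=43, FN=1+10+7+7=25 → 270/338 = 0.79882

0.7988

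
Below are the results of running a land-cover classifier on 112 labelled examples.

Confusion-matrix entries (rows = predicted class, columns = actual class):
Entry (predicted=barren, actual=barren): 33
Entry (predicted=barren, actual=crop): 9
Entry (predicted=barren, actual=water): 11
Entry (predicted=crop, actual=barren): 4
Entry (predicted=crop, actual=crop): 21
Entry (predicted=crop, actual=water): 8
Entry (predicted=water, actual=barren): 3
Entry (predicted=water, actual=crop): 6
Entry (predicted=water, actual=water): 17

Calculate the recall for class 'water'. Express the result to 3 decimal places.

recall = TP/(TP+FN).
water: TP=17, FN=11+8=19 → 17/36 = 0.4722

0.472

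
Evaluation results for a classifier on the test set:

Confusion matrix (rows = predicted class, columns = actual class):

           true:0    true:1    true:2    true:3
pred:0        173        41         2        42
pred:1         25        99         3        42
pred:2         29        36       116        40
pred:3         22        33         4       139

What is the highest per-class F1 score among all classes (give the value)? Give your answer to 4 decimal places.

0.6824

Per-class F1 score (2·TP/(2·TP+FP+FN)):
  0: TP=173, FP=41+2+42=85, FN=25+29+22=76 → 346/507 = 0.68245
  1: TP=99, FP=25+3+42=70, FN=41+36+33=110 → 198/378 = 0.52381
  2: TP=116, FP=29+36+40=105, FN=2+3+4=9 → 232/346 = 0.67052
  3: TP=139, FP=22+33+4=59, FN=42+42+40=124 → 278/461 = 0.60304
Highest is class '0' with F1 score = 0.6824.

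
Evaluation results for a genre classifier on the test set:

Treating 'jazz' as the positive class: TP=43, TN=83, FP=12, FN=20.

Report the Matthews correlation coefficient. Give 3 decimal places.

0.572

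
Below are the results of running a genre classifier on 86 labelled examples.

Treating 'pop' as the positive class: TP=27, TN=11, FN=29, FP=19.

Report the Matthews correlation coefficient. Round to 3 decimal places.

MCC = (TP·TN − FP·FN) / √((TP+FP)(TP+FN)(TN+FP)(TN+FN))
Numerator = 27·11 − 19·29 = -254
Denominator = √(46·56·30·40) = √3091200 = 1758.1809
MCC = -254 / 1758.1809 = -0.144

-0.144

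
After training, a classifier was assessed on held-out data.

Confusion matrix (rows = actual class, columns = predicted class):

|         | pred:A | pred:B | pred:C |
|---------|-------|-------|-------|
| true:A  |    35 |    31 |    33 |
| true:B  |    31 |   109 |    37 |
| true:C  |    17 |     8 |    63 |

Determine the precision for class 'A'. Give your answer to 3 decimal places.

0.422

Take TP from the diagonal, FP from the rest of the 'A' prediction marginal, FN from the rest of the 'A' actual marginal.
precision = TP/(TP+FP).
A: TP=35, FP=31+17=48 → 35/83 = 0.4217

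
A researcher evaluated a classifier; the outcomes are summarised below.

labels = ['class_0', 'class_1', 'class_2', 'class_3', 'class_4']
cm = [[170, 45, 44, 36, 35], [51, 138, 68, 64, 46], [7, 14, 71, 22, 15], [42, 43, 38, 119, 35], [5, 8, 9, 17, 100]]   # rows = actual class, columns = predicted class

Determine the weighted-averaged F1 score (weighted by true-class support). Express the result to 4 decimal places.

0.4827

Per-class F1 score (2·TP/(2·TP+FP+FN)):
  class_0: TP=170, FP=51+7+42+5=105, FN=45+44+36+35=160 → 340/605 = 0.56198
  class_1: TP=138, FP=45+14+43+8=110, FN=51+68+64+46=229 → 276/615 = 0.44878
  class_2: TP=71, FP=44+68+38+9=159, FN=7+14+22+15=58 → 142/359 = 0.39554
  class_3: TP=119, FP=36+64+22+17=139, FN=42+43+38+35=158 → 238/535 = 0.44486
  class_4: TP=100, FP=35+46+15+35=131, FN=5+8+9+17=39 → 200/370 = 0.54054
Weighted-F1 score = Σ (supportᵢ/N)·F1 scoreᵢ with N=1242: (330/1242)·0.56198 + (367/1242)·0.44878 + (129/1242)·0.39554 + (277/1242)·0.44486 + (139/1242)·0.54054 = 0.4827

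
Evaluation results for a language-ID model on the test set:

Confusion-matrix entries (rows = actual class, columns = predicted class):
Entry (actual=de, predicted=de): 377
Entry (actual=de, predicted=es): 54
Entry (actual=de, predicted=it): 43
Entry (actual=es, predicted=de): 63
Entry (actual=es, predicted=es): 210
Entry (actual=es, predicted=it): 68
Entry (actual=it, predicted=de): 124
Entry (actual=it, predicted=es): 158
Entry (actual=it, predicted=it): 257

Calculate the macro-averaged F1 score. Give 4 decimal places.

Per-class F1 score (2·TP/(2·TP+FP+FN)):
  de: TP=377, FP=63+124=187, FN=54+43=97 → 754/1038 = 0.72640
  es: TP=210, FP=54+158=212, FN=63+68=131 → 420/763 = 0.55046
  it: TP=257, FP=43+68=111, FN=124+158=282 → 514/907 = 0.56670
Macro-F1 score = mean = (0.72640 + 0.55046 + 0.56670) / 3 = 0.6145

0.6145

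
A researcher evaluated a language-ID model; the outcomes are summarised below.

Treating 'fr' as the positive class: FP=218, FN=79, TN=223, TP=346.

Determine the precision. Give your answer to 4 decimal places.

Precision = TP/(TP+FP) = 346/(346+218) = 346/564 = 0.6135

0.6135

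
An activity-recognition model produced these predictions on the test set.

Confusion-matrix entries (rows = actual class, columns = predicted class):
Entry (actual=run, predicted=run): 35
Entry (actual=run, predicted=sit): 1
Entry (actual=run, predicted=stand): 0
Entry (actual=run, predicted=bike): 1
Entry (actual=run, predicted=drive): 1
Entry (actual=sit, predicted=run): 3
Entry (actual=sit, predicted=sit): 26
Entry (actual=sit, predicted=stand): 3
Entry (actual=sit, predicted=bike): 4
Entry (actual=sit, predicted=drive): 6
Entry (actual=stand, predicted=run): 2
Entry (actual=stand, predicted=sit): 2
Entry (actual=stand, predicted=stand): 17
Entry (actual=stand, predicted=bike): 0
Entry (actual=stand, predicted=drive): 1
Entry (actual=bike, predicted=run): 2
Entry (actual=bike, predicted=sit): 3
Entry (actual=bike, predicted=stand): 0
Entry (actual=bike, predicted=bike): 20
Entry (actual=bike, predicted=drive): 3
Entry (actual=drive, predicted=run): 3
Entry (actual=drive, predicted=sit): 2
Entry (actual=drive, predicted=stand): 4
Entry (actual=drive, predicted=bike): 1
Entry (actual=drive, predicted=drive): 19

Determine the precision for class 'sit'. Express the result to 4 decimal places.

0.7647

precision = TP/(TP+FP).
sit: TP=26, FP=1+2+3+2=8 → 26/34 = 0.76471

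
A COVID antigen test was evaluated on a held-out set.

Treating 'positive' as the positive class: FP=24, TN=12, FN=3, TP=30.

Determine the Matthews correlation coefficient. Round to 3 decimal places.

MCC = (TP·TN − FP·FN) / √((TP+FP)(TP+FN)(TN+FP)(TN+FN))
Numerator = 30·12 − 24·3 = 288
Denominator = √(54·33·36·15) = √962280 = 980.9587
MCC = 288 / 980.9587 = 0.294

0.294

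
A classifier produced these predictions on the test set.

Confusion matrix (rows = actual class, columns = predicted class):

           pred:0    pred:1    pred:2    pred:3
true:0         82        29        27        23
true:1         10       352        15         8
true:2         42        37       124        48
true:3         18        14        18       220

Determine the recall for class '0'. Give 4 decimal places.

0.5093

Take TP from the diagonal, FP from the rest of the '0' prediction marginal, FN from the rest of the '0' actual marginal.
recall = TP/(TP+FN).
0: TP=82, FN=29+27+23=79 → 82/161 = 0.50932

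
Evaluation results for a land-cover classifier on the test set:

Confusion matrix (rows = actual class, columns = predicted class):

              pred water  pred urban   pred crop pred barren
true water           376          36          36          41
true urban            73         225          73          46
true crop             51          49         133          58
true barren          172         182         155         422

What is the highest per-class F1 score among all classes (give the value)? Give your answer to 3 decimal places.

0.648

Per-class F1 score (2·TP/(2·TP+FP+FN)):
  water: TP=376, FP=73+51+172=296, FN=36+36+41=113 → 752/1161 = 0.6477
  urban: TP=225, FP=36+49+182=267, FN=73+73+46=192 → 450/909 = 0.4950
  crop: TP=133, FP=36+73+155=264, FN=51+49+58=158 → 266/688 = 0.3866
  barren: TP=422, FP=41+46+58=145, FN=172+182+155=509 → 844/1498 = 0.5634
Highest is class 'water' with F1 score = 0.648.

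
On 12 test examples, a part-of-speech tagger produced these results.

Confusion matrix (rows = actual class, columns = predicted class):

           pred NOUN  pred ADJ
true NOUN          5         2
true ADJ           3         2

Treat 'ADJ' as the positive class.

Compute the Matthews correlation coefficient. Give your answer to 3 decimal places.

0.120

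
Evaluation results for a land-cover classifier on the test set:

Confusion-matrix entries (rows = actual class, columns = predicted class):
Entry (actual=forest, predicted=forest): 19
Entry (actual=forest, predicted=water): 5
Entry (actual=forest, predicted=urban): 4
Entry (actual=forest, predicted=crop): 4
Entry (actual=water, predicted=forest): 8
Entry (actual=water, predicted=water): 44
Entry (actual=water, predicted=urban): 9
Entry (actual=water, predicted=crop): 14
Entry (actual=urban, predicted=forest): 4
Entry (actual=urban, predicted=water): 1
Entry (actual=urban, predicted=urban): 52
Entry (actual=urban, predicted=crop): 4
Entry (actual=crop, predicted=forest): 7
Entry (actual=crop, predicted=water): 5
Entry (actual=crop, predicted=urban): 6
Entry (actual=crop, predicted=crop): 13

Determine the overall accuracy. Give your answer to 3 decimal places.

0.643

Accuracy = trace / total = (19+44+52+13=128) / 199 = 128/199 = 0.643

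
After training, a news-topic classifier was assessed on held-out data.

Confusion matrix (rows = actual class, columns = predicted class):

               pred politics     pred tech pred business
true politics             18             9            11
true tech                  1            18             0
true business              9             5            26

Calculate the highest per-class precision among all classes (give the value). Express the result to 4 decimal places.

Per-class precision (TP/(TP+FP)):
  politics: TP=18, FP=1+9=10 → 18/28 = 0.64286
  tech: TP=18, FP=9+5=14 → 18/32 = 0.56250
  business: TP=26, FP=11+0=11 → 26/37 = 0.70270
Highest is class 'business' with precision = 0.7027.

0.7027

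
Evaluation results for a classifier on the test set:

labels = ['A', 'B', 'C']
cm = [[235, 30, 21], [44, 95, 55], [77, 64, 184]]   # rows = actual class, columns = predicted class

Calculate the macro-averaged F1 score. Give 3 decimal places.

Per-class F1 score (2·TP/(2·TP+FP+FN)):
  A: TP=235, FP=44+77=121, FN=30+21=51 → 470/642 = 0.7321
  B: TP=95, FP=30+64=94, FN=44+55=99 → 190/383 = 0.4961
  C: TP=184, FP=21+55=76, FN=77+64=141 → 368/585 = 0.6291
Macro-F1 score = mean = (0.7321 + 0.4961 + 0.6291) / 3 = 0.619

0.619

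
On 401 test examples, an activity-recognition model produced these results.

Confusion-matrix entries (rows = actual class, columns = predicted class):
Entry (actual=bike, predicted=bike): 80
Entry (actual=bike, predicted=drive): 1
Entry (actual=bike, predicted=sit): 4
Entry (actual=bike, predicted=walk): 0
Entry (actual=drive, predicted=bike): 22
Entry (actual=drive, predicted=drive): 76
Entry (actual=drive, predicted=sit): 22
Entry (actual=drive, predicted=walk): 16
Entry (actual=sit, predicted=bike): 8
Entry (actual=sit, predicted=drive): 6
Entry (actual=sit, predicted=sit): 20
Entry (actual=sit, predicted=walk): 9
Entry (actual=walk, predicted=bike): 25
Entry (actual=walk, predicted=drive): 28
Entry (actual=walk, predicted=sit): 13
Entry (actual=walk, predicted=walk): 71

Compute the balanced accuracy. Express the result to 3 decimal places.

0.621

Balanced accuracy = mean of per-class recall.
  bike: recall = 80/85 = 0.9412
  drive: recall = 76/136 = 0.5588
  sit: recall = 20/43 = 0.4651
  walk: recall = 71/137 = 0.5182
Mean = (0.9412 + 0.5588 + 0.4651 + 0.5182) / 4 = 0.621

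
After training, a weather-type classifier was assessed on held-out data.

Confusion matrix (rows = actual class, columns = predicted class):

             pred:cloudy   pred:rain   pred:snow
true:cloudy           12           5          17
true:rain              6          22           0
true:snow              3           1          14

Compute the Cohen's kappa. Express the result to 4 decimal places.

Observed agreement pₒ = trace/N = 48/80 = 0.60000
Expected agreement pₑ = Σ (rowᵢ·colᵢ)/N² = (34·21 + 28·28 + 18·31)/80² = 0.32125
κ = (pₒ − pₑ)/(1 − pₑ) = (0.60000 − 0.32125)/(1 − 0.32125) = 0.4107

0.4107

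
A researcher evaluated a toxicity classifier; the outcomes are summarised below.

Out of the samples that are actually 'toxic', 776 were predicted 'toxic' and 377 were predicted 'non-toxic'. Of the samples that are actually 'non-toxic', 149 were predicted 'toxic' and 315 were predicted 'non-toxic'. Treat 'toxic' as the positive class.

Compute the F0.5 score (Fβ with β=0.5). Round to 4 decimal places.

Fβ = (1+β²)·TP / ((1+β²)·TP + β²·FN + FP), with β²=1/4
= 1.25·776 / (1.25·776 + 0.25·377 + 149) = 0.7995

0.7995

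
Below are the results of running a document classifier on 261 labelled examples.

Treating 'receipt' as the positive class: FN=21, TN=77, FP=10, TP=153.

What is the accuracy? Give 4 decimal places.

0.8812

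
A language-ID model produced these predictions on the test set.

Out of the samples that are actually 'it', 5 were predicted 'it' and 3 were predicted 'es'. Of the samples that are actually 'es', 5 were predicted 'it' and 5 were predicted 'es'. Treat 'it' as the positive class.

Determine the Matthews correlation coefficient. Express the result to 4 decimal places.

MCC = (TP·TN − FP·FN) / √((TP+FP)(TP+FN)(TN+FP)(TN+FN))
Numerator = 5·5 − 5·3 = 10
Denominator = √(10·8·10·8) = √6400 = 80.0000
MCC = 10 / 80.0000 = 0.1250

0.1250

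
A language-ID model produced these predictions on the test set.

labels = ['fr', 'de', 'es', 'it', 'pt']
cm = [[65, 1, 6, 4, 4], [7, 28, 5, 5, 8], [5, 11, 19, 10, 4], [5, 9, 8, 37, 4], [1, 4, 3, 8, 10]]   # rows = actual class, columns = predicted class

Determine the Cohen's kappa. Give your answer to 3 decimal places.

Observed agreement pₒ = trace/N = 159/271 = 0.5867
Expected agreement pₑ = Σ (rowᵢ·colᵢ)/N² = (80·83 + 53·53 + 49·41 + 63·64 + 26·30)/271² = 0.2215
κ = (pₒ − pₑ)/(1 − pₑ) = (0.5867 − 0.2215)/(1 − 0.2215) = 0.469

0.469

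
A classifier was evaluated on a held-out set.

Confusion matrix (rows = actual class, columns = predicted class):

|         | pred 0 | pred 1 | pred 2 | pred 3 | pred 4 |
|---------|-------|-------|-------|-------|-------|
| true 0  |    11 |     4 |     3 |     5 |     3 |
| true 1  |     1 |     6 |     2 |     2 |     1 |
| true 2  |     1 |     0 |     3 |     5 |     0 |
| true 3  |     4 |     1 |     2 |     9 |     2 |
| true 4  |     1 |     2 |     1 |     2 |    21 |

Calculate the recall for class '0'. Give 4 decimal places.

0.4231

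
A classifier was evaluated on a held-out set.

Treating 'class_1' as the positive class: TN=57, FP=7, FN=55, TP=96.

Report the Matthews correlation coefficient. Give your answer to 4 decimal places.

MCC = (TP·TN − FP·FN) / √((TP+FP)(TP+FN)(TN+FP)(TN+FN))
Numerator = 96·57 − 7·55 = 5087
Denominator = √(103·151·64·112) = √111483904 = 10558.5938
MCC = 5087 / 10558.5938 = 0.4818

0.4818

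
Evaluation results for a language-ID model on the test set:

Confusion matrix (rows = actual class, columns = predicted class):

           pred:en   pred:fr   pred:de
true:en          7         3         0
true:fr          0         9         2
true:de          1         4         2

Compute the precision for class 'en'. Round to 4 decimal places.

0.8750

Take TP from the diagonal, FP from the rest of the 'en' prediction marginal, FN from the rest of the 'en' actual marginal.
precision = TP/(TP+FP).
en: TP=7, FP=0+1=1 → 7/8 = 0.87500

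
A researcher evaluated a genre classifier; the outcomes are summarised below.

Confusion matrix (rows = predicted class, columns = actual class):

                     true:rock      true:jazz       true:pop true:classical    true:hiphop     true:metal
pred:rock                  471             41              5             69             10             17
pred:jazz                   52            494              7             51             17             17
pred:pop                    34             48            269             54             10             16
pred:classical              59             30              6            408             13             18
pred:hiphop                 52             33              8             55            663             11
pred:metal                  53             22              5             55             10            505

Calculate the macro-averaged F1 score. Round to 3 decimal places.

0.757

Per-class F1 score (2·TP/(2·TP+FP+FN)):
  rock: TP=471, FP=41+5+69+10+17=142, FN=52+34+59+52+53=250 → 942/1334 = 0.7061
  jazz: TP=494, FP=52+7+51+17+17=144, FN=41+48+30+33+22=174 → 988/1306 = 0.7565
  pop: TP=269, FP=34+48+54+10+16=162, FN=5+7+6+8+5=31 → 538/731 = 0.7360
  classical: TP=408, FP=59+30+6+13+18=126, FN=69+51+54+55+55=284 → 816/1226 = 0.6656
  hiphop: TP=663, FP=52+33+8+55+11=159, FN=10+17+10+13+10=60 → 1326/1545 = 0.8583
  metal: TP=505, FP=53+22+5+55+10=145, FN=17+17+16+18+11=79 → 1010/1234 = 0.8185
Macro-F1 score = mean = (0.7061 + 0.7565 + 0.7360 + 0.6656 + 0.8583 + 0.8185) / 6 = 0.757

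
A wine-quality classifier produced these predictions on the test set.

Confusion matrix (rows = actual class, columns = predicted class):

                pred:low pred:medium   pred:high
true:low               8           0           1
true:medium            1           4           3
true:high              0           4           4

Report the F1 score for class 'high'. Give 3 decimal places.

0.500

F1 score = 2·TP/(2·TP+FP+FN).
high: TP=4, FP=1+3=4, FN=0+4=4 → 8/16 = 0.5000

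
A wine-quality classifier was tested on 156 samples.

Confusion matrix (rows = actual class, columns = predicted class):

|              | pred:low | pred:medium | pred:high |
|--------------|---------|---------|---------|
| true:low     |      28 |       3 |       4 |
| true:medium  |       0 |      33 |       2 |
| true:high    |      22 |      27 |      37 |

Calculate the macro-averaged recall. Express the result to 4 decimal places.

0.7244

Per-class recall (TP/(TP+FN)):
  low: TP=28, FN=3+4=7 → 28/35 = 0.80000
  medium: TP=33, FN=0+2=2 → 33/35 = 0.94286
  high: TP=37, FN=22+27=49 → 37/86 = 0.43023
Macro-recall = mean = (0.80000 + 0.94286 + 0.43023) / 3 = 0.7244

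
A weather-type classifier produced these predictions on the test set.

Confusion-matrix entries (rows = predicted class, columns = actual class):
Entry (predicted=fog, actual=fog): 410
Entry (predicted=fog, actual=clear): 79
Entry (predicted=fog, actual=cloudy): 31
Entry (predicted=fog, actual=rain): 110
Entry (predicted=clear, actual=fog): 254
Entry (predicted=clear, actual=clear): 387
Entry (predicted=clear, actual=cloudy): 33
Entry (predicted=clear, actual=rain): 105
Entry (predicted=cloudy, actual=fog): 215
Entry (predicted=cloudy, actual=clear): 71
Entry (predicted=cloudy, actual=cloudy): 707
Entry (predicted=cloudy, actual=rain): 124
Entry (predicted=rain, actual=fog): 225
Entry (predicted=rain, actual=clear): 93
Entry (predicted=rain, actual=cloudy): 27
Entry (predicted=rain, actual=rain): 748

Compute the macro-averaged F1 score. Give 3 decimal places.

Per-class F1 score (2·TP/(2·TP+FP+FN)):
  fog: TP=410, FP=79+31+110=220, FN=254+215+225=694 → 820/1734 = 0.4729
  clear: TP=387, FP=254+33+105=392, FN=79+71+93=243 → 774/1409 = 0.5493
  cloudy: TP=707, FP=215+71+124=410, FN=31+33+27=91 → 1414/1915 = 0.7384
  rain: TP=748, FP=225+93+27=345, FN=110+105+124=339 → 1496/2180 = 0.6862
Macro-F1 score = mean = (0.4729 + 0.5493 + 0.7384 + 0.6862) / 4 = 0.612

0.612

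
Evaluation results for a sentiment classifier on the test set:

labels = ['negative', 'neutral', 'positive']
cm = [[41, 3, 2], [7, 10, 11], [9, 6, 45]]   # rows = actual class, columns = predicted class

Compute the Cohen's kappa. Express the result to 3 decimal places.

0.550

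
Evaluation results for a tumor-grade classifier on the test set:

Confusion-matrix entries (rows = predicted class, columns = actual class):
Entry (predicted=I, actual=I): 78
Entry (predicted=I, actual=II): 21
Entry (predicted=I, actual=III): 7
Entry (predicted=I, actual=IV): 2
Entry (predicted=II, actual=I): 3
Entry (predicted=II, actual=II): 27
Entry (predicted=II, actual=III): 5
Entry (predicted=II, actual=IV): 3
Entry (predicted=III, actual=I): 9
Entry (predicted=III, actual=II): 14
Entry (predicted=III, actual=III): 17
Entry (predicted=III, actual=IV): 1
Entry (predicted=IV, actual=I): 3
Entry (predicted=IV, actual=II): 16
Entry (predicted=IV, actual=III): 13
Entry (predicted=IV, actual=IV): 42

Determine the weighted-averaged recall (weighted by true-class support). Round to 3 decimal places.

0.628

Per-class recall (TP/(TP+FN)):
  I: TP=78, FN=3+9+3=15 → 78/93 = 0.8387
  II: TP=27, FN=21+14+16=51 → 27/78 = 0.3462
  III: TP=17, FN=7+5+13=25 → 17/42 = 0.4048
  IV: TP=42, FN=2+3+1=6 → 42/48 = 0.8750
Weighted-recall = Σ (supportᵢ/N)·recallᵢ with N=261: (93/261)·0.8387 + (78/261)·0.3462 + (42/261)·0.4048 + (48/261)·0.8750 = 0.628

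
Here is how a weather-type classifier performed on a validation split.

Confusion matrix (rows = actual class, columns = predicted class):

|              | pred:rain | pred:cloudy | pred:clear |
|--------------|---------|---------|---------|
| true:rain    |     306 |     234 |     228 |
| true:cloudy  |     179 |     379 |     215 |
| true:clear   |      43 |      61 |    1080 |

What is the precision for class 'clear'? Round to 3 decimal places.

0.709

One-vs-rest for 'clear': TP = diagonal; FP = other classes predicted 'clear'; FN = 'clear' predicted as other.
precision = TP/(TP+FP).
clear: TP=1080, FP=228+215=443 → 1080/1523 = 0.7091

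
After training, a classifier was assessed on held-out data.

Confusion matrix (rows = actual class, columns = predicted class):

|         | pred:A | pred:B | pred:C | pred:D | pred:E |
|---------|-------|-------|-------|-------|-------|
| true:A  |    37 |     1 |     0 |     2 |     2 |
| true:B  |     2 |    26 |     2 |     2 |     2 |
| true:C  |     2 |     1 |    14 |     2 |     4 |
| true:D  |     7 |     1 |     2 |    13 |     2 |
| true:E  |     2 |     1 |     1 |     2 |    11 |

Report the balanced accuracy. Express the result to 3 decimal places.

0.684

Balanced accuracy = mean of per-class recall.
  A: recall = 37/42 = 0.8810
  B: recall = 26/34 = 0.7647
  C: recall = 14/23 = 0.6087
  D: recall = 13/25 = 0.5200
  E: recall = 11/17 = 0.6471
Mean = (0.8810 + 0.7647 + 0.6087 + 0.5200 + 0.6471) / 5 = 0.684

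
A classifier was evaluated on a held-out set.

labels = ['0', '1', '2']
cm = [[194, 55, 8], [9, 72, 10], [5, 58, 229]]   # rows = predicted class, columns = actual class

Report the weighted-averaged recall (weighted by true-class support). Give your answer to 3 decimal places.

0.773

Per-class recall (TP/(TP+FN)):
  0: TP=194, FN=9+5=14 → 194/208 = 0.9327
  1: TP=72, FN=55+58=113 → 72/185 = 0.3892
  2: TP=229, FN=8+10=18 → 229/247 = 0.9271
Weighted-recall = Σ (supportᵢ/N)·recallᵢ with N=640: (208/640)·0.9327 + (185/640)·0.3892 + (247/640)·0.9271 = 0.773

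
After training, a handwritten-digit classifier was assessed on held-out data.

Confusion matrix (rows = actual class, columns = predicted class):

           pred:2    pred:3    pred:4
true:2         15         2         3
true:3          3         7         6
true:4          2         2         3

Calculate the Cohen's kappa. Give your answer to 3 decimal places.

0.349

Observed agreement pₒ = trace/N = 25/43 = 0.5814
Expected agreement pₑ = Σ (rowᵢ·colᵢ)/N² = (20·20 + 16·11 + 7·12)/43² = 0.3569
κ = (pₒ − pₑ)/(1 − pₑ) = (0.5814 − 0.3569)/(1 − 0.3569) = 0.349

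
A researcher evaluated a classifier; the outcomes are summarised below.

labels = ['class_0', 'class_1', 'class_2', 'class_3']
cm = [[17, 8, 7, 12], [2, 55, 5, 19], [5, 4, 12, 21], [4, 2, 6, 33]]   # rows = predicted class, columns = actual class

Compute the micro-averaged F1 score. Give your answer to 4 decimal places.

0.5519

Micro-averaging pools counts across classes: ΣTP=117, ΣFP=95, ΣFN=95.
Micro-F1 score = 2·TP/(2·TP+FP+FN) on pooled counts = 0.5519 (equals overall accuracy in single-label multiclass).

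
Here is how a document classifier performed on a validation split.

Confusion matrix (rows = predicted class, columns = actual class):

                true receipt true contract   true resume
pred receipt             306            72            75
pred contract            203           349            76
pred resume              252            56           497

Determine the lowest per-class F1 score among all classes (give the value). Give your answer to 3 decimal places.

Per-class F1 score (2·TP/(2·TP+FP+FN)):
  receipt: TP=306, FP=72+75=147, FN=203+252=455 → 612/1214 = 0.5041
  contract: TP=349, FP=203+76=279, FN=72+56=128 → 698/1105 = 0.6317
  resume: TP=497, FP=252+56=308, FN=75+76=151 → 994/1453 = 0.6841
Lowest is class 'receipt' with F1 score = 0.504.

0.504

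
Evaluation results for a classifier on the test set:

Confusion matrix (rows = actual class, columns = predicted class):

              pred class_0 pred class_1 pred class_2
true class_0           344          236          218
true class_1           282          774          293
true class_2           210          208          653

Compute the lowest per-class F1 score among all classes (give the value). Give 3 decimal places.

0.421

Per-class F1 score (2·TP/(2·TP+FP+FN)):
  class_0: TP=344, FP=282+210=492, FN=236+218=454 → 688/1634 = 0.4211
  class_1: TP=774, FP=236+208=444, FN=282+293=575 → 1548/2567 = 0.6030
  class_2: TP=653, FP=218+293=511, FN=210+208=418 → 1306/2235 = 0.5843
Lowest is class 'class_0' with F1 score = 0.421.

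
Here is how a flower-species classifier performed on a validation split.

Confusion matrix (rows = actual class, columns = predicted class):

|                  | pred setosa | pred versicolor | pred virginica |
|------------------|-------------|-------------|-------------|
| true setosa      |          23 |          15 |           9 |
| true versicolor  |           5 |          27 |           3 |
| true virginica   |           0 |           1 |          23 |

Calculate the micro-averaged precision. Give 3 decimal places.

Micro-averaging pools counts across classes: ΣTP=73, ΣFP=33, ΣFN=33.
Micro-precision = TP/(TP+FP) on pooled counts = 0.689 (equals overall accuracy in single-label multiclass).

0.689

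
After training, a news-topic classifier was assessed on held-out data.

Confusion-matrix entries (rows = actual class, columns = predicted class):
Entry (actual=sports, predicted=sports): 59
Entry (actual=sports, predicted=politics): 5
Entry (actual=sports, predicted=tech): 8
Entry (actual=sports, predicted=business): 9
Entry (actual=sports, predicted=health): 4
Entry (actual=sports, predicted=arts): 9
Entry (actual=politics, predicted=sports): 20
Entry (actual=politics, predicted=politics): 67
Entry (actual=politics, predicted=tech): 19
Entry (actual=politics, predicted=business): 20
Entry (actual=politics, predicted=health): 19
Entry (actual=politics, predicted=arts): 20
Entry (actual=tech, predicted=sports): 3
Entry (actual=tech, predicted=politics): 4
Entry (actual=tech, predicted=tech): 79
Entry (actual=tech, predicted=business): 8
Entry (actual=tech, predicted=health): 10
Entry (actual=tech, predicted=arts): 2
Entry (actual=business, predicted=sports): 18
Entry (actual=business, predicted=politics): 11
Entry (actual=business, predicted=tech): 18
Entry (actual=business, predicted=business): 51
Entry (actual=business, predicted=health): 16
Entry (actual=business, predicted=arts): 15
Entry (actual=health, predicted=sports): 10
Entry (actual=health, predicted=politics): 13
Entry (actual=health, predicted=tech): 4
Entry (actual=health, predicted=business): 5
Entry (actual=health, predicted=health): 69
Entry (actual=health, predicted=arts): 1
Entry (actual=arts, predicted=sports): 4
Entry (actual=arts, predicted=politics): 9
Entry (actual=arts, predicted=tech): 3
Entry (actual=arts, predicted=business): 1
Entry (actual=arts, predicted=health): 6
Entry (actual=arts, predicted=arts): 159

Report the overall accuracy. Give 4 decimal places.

0.6221

Accuracy = trace / total = (59+67+79+51+69+159=484) / 778 = 484/778 = 0.6221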